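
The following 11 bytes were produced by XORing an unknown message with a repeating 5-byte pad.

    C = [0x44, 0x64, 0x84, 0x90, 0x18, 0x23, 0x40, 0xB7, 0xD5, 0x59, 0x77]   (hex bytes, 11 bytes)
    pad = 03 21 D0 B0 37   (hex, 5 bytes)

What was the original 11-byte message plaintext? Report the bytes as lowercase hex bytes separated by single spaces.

47 45 54 20 2f 20 61 67 65 6e 74

The 5-byte key repeats, so the effective keystream is 03 21 d0 b0 37 03 21 d0 b0 37 03.
byte 0: 44 xor 03 = 47
byte 1: 64 xor 21 = 45
byte 2: 84 xor d0 = 54
byte 3: 90 xor b0 = 20
byte 4: 18 xor 37 = 2f
byte 5: 23 xor 03 = 20
byte 6: 40 xor 21 = 61
byte 7: b7 xor d0 = 67
byte 8: d5 xor b0 = 65
byte 9: 59 xor 37 = 6e
byte 10: 77 xor 03 = 74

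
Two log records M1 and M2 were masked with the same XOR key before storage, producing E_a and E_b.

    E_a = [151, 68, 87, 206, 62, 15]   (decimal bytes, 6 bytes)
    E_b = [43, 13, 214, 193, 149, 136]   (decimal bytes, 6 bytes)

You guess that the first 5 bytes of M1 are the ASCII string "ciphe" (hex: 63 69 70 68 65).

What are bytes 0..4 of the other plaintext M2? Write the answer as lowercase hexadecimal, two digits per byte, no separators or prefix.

First, E_a ⊕ E_b = (M1 ⊕ K) ⊕ (M2 ⊕ K) = M1 ⊕ M2, so the key drops out. Then M2 = (M1 ⊕ M2) ⊕ M1 over the first 5 bytes.
byte 0: (97 ^ 2b) ^ 63 = bc ^ 63 = df
byte 1: (44 ^ 0d) ^ 69 = 49 ^ 69 = 20
byte 2: (57 ^ d6) ^ 70 = 81 ^ 70 = f1
byte 3: (ce ^ c1) ^ 68 = 0f ^ 68 = 67
byte 4: (3e ^ 95) ^ 65 = ab ^ 65 = ce

df20f167ce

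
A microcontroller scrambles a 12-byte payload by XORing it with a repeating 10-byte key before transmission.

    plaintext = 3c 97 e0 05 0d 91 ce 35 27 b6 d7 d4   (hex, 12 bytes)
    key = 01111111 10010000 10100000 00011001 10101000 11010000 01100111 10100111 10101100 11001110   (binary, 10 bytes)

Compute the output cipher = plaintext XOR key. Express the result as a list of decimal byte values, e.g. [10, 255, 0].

[67, 7, 64, 28, 165, 65, 169, 146, 139, 120, 168, 68]

The 10-byte key repeats, so the effective keystream is 7f 90 a0 19 a8 d0 67 a7 ac ce 7f 90.
byte 0: 3c ^ 7f = 43
byte 1: 97 ^ 90 = 07
byte 2: e0 ^ a0 = 40
byte 3: 05 ^ 19 = 1c
byte 4: 0d ^ a8 = a5
byte 5: 91 ^ d0 = 41
byte 6: ce ^ 67 = a9
byte 7: 35 ^ a7 = 92
byte 8: 27 ^ ac = 8b
byte 9: b6 ^ ce = 78
byte 10: d7 ^ 7f = a8
byte 11: d4 ^ 90 = 44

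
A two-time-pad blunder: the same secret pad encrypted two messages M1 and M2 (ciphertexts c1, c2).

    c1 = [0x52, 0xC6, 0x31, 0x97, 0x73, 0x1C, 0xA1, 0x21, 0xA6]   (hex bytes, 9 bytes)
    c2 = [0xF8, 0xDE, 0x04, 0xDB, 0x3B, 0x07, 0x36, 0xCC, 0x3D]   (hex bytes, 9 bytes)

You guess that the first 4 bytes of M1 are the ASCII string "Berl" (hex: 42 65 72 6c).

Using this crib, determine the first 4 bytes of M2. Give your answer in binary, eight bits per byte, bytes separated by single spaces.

First, c1 ⊕ c2 = (M1 ⊕ K) ⊕ (M2 ⊕ K) = M1 ⊕ M2, so the key drops out. Then M2 = (M1 ⊕ M2) ⊕ M1 over the first 4 bytes.
byte 0: (52 XOR f8) XOR 42 = aa XOR 42 = e8
byte 1: (c6 XOR de) XOR 65 = 18 XOR 65 = 7d
byte 2: (31 XOR 04) XOR 72 = 35 XOR 72 = 47
byte 3: (97 XOR db) XOR 6c = 4c XOR 6c = 20

11101000 01111101 01000111 00100000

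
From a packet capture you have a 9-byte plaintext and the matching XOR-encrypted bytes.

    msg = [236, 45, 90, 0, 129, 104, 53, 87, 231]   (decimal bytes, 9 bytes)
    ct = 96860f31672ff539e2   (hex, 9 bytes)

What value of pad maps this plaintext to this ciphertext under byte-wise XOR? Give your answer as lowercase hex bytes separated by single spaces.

Since ct = msg ⊕ pad, XORing both sides with msg gives pad = msg ⊕ ct.
ec ⊕ 96 = 7a
2d ⊕ 86 = ab
5a ⊕ 0f = 55
00 ⊕ 31 = 31
81 ⊕ 67 = e6
68 ⊕ 2f = 47
35 ⊕ f5 = c0
57 ⊕ 39 = 6e
e7 ⊕ e2 = 05

7a ab 55 31 e6 47 c0 6e 05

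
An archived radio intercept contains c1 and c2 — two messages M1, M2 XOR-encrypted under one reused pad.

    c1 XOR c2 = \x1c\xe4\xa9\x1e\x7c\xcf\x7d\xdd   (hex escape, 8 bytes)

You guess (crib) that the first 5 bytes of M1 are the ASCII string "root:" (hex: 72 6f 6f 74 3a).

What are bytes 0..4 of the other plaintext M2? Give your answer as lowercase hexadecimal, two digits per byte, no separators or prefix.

6e8bc66a46

Since c1 ⊕ c2 = M1 ⊕ M2, XORing with the guessed M1 bytes yields the corresponding M2 bytes: M2 = (c1 ⊕ c2) ⊕ M1.
 28 ^ 114 = 110
228 ^ 111 = 139
169 ^ 111 = 198
 30 ^ 116 = 106
124 ^  58 =  70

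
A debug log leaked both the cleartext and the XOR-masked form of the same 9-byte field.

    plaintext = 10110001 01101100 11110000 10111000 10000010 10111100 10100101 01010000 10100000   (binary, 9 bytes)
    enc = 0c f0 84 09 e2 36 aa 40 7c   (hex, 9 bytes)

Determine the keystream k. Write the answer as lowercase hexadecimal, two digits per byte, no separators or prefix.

bd9c74b1608a0f10dc

Since enc = plaintext ⊕ k, XORing both sides with plaintext gives k = plaintext ⊕ enc.
b1 XOR 0c = bd
6c XOR f0 = 9c
f0 XOR 84 = 74
b8 XOR 09 = b1
82 XOR e2 = 60
bc XOR 36 = 8a
a5 XOR aa = 0f
50 XOR 40 = 10
a0 XOR 7c = dc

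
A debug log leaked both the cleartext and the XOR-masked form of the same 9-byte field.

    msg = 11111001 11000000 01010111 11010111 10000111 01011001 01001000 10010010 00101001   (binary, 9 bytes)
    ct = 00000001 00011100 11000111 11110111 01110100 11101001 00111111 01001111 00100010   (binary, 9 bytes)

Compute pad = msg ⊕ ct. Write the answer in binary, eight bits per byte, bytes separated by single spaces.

Since ct = msg ⊕ pad, XORing both sides with msg gives pad = msg ⊕ ct.
byte 0: 249 xor   1 = 248
byte 1: 192 xor  28 = 220
byte 2:  87 xor 199 = 144
byte 3: 215 xor 247 =  32
byte 4: 135 xor 116 = 243
byte 5:  89 xor 233 = 176
byte 6:  72 xor  63 = 119
byte 7: 146 xor  79 = 221
byte 8:  41 xor  34 =  11

11111000 11011100 10010000 00100000 11110011 10110000 01110111 11011101 00001011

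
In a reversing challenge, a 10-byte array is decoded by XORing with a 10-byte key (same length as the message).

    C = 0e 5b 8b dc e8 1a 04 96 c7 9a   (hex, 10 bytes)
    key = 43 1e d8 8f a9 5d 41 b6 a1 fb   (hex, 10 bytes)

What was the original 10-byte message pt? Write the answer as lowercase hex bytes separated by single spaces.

0e XOR 43 = 4d
5b XOR 1e = 45
8b XOR d8 = 53
dc XOR 8f = 53
e8 XOR a9 = 41
1a XOR 5d = 47
04 XOR 41 = 45
96 XOR b6 = 20
c7 XOR a1 = 66
9a XOR fb = 61

4d 45 53 53 41 47 45 20 66 61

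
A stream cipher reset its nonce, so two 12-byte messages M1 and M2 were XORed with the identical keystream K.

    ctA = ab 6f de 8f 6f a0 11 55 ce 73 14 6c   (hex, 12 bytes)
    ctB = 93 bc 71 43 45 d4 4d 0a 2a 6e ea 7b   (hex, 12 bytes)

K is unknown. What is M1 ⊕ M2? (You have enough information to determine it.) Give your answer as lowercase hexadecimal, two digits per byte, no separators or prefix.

38d3afcc2a745c5fe41dfe17

ctA ⊕ ctB = (M1 ⊕ K) ⊕ (M2 ⊕ K) = M1 ⊕ M2 — the shared key cancels under XOR.
171 ⊕ 147 =  56
111 ⊕ 188 = 211
222 ⊕ 113 = 175
143 ⊕  67 = 204
111 ⊕  69 =  42
160 ⊕ 212 = 116
 17 ⊕  77 =  92
 85 ⊕  10 =  95
206 ⊕  42 = 228
115 ⊕ 110 =  29
 20 ⊕ 234 = 254
108 ⊕ 123 =  23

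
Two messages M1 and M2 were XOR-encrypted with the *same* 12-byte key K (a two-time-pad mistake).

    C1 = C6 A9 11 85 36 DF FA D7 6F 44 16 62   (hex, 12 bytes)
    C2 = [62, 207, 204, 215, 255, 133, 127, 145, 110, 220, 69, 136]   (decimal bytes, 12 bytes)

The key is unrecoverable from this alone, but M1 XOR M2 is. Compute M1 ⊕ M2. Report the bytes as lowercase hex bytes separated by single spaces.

C1 ⊕ C2 = (M1 ⊕ K) ⊕ (M2 ⊕ K) = M1 ⊕ M2 — the shared key cancels under XOR.
c6 ⊕ 3e = f8
a9 ⊕ cf = 66
11 ⊕ cc = dd
85 ⊕ d7 = 52
36 ⊕ ff = c9
df ⊕ 85 = 5a
fa ⊕ 7f = 85
d7 ⊕ 91 = 46
6f ⊕ 6e = 01
44 ⊕ dc = 98
16 ⊕ 45 = 53
62 ⊕ 88 = ea

f8 66 dd 52 c9 5a 85 46 01 98 53 ea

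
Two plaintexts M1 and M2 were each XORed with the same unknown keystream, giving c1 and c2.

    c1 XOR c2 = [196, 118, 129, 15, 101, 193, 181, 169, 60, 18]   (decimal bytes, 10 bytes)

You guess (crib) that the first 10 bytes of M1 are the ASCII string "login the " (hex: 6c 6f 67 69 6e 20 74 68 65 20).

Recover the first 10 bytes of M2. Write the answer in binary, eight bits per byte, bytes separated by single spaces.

10101000 00011001 11100110 01100110 00001011 11100001 11000001 11000001 01011001 00110010

Since c1 ⊕ c2 = M1 ⊕ M2, XORing with the guessed M1 bytes yields the corresponding M2 bytes: M2 = (c1 ⊕ c2) ⊕ M1.
c4 ^ 6c = a8
76 ^ 6f = 19
81 ^ 67 = e6
0f ^ 69 = 66
65 ^ 6e = 0b
c1 ^ 20 = e1
b5 ^ 74 = c1
a9 ^ 68 = c1
3c ^ 65 = 59
12 ^ 20 = 32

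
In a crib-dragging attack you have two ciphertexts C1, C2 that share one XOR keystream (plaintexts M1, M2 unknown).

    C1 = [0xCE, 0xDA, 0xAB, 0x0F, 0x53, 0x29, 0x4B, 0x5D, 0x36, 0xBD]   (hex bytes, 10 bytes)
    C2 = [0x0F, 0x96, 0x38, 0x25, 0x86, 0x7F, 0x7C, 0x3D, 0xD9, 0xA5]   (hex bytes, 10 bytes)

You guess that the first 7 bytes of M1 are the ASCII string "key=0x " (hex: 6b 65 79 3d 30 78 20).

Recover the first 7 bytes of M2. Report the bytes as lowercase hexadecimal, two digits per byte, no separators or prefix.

aa29ea17e52e17

First, C1 ⊕ C2 = (M1 ⊕ K) ⊕ (M2 ⊕ K) = M1 ⊕ M2, so the key drops out. Then M2 = (M1 ⊕ M2) ⊕ M1 over the first 7 bytes.
byte 0: (ce ^ 0f) ^ 6b = c1 ^ 6b = aa
byte 1: (da ^ 96) ^ 65 = 4c ^ 65 = 29
byte 2: (ab ^ 38) ^ 79 = 93 ^ 79 = ea
byte 3: (0f ^ 25) ^ 3d = 2a ^ 3d = 17
byte 4: (53 ^ 86) ^ 30 = d5 ^ 30 = e5
byte 5: (29 ^ 7f) ^ 78 = 56 ^ 78 = 2e
byte 6: (4b ^ 7c) ^ 20 = 37 ^ 20 = 17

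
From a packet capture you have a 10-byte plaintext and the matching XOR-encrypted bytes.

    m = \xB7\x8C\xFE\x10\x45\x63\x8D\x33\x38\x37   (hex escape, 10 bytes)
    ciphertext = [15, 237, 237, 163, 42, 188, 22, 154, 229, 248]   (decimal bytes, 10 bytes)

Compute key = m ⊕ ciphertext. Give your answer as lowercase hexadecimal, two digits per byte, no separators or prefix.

Since ciphertext = m ⊕ key, XORing both sides with m gives key = m ⊕ ciphertext.
byte 0: b7 ^ 0f = b8
byte 1: 8c ^ ed = 61
byte 2: fe ^ ed = 13
byte 3: 10 ^ a3 = b3
byte 4: 45 ^ 2a = 6f
byte 5: 63 ^ bc = df
byte 6: 8d ^ 16 = 9b
byte 7: 33 ^ 9a = a9
byte 8: 38 ^ e5 = dd
byte 9: 37 ^ f8 = cf

b86113b36fdf9ba9ddcf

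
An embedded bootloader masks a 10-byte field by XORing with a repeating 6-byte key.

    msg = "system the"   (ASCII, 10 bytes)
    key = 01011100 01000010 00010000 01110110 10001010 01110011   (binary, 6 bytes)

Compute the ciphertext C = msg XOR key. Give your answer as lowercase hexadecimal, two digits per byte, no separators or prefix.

The 6-byte key repeats, so the effective keystream is 5c 42 10 76 8a 73 5c 42 10 76.
byte 0: 01110011 XOR 01011100 = 00101111
byte 1: 01111001 XOR 01000010 = 00111011
byte 2: 01110011 XOR 00010000 = 01100011
byte 3: 01110100 XOR 01110110 = 00000010
byte 4: 01100101 XOR 10001010 = 11101111
byte 5: 01101101 XOR 01110011 = 00011110
byte 6: 00100000 XOR 01011100 = 01111100
byte 7: 01110100 XOR 01000010 = 00110110
byte 8: 01101000 XOR 00010000 = 01111000
byte 9: 01100101 XOR 01110110 = 00010011

2f3b6302ef1e7c367813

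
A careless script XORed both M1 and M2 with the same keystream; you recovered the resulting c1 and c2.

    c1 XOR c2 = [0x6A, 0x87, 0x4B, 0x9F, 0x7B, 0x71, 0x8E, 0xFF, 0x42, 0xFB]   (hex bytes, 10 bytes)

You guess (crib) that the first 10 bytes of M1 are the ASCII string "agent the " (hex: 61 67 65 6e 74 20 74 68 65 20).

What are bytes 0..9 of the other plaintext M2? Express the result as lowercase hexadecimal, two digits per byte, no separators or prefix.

0be02ef10f51fa9727db

Since c1 ⊕ c2 = M1 ⊕ M2, XORing with the guessed M1 bytes yields the corresponding M2 bytes: M2 = (c1 ⊕ c2) ⊕ M1.
106 ^  97 =  11
135 ^ 103 = 224
 75 ^ 101 =  46
159 ^ 110 = 241
123 ^ 116 =  15
113 ^  32 =  81
142 ^ 116 = 250
255 ^ 104 = 151
 66 ^ 101 =  39
251 ^  32 = 219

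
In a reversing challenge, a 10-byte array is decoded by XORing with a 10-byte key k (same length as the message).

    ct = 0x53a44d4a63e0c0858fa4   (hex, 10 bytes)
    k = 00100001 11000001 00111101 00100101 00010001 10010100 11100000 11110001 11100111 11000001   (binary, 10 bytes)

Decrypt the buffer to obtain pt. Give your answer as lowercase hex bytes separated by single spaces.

72 65 70 6f 72 74 20 74 68 65

XOR is its own inverse, so applying the key byte-wise gives the result directly.
53 ⊕ 21 = 72
a4 ⊕ c1 = 65
4d ⊕ 3d = 70
4a ⊕ 25 = 6f
63 ⊕ 11 = 72
e0 ⊕ 94 = 74
c0 ⊕ e0 = 20
85 ⊕ f1 = 74
8f ⊕ e7 = 68
a4 ⊕ c1 = 65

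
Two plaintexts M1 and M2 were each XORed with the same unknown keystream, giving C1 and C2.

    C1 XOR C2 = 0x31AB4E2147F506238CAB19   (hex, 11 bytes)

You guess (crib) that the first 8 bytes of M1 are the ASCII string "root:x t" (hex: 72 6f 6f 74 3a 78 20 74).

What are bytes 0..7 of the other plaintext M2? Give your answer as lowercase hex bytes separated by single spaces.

Since C1 ⊕ C2 = M1 ⊕ M2, XORing with the guessed M1 bytes yields the corresponding M2 bytes: M2 = (C1 ⊕ C2) ⊕ M1.
31 ^ 72 = 43
ab ^ 6f = c4
4e ^ 6f = 21
21 ^ 74 = 55
47 ^ 3a = 7d
f5 ^ 78 = 8d
06 ^ 20 = 26
23 ^ 74 = 57

43 c4 21 55 7d 8d 26 57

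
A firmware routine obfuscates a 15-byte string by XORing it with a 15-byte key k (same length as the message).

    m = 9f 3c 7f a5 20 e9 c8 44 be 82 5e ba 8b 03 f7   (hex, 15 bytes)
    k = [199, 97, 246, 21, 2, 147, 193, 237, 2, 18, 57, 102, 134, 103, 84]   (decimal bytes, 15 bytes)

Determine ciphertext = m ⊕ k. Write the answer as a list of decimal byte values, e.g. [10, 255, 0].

XOR is its own inverse, so applying the key byte-wise gives the result directly.
byte 0: 159 XOR 199 =  88
byte 1:  60 XOR  97 =  93
byte 2: 127 XOR 246 = 137
byte 3: 165 XOR  21 = 176
byte 4:  32 XOR   2 =  34
byte 5: 233 XOR 147 = 122
byte 6: 200 XOR 193 =   9
byte 7:  68 XOR 237 = 169
byte 8: 190 XOR   2 = 188
byte 9: 130 XOR  18 = 144
byte 10:  94 XOR  57 = 103
byte 11: 186 XOR 102 = 220
byte 12: 139 XOR 134 =  13
byte 13:   3 XOR 103 = 100
byte 14: 247 XOR  84 = 163

[88, 93, 137, 176, 34, 122, 9, 169, 188, 144, 103, 220, 13, 100, 163]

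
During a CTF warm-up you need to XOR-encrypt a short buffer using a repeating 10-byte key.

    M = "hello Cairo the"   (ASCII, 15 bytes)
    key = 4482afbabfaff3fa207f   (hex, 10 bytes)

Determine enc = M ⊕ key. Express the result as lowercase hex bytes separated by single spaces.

2c e7 c3 d6 d0 8f b0 9b 49 0d 2b a2 db d2 da

The 10-byte key repeats, so the effective keystream is 44 82 af ba bf af f3 fa 20 7f 44 82 af ba bf.
byte 0: 68 XOR 44 = 2c
byte 1: 65 XOR 82 = e7
byte 2: 6c XOR af = c3
byte 3: 6c XOR ba = d6
byte 4: 6f XOR bf = d0
byte 5: 20 XOR af = 8f
byte 6: 43 XOR f3 = b0
byte 7: 61 XOR fa = 9b
byte 8: 69 XOR 20 = 49
byte 9: 72 XOR 7f = 0d
byte 10: 6f XOR 44 = 2b
byte 11: 20 XOR 82 = a2
byte 12: 74 XOR af = db
byte 13: 68 XOR ba = d2
byte 14: 65 XOR bf = da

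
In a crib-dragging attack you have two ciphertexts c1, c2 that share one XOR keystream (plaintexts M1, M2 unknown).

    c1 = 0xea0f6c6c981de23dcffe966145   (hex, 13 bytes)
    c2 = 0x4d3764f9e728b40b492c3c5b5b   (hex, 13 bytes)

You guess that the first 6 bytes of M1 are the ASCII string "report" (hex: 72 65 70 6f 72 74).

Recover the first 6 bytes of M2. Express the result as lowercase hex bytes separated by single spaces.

First, c1 ⊕ c2 = (M1 ⊕ K) ⊕ (M2 ⊕ K) = M1 ⊕ M2, so the key drops out. Then M2 = (M1 ⊕ M2) ⊕ M1 over the first 6 bytes.
byte 0: (ea ^ 4d) ^ 72 = a7 ^ 72 = d5
byte 1: (0f ^ 37) ^ 65 = 38 ^ 65 = 5d
byte 2: (6c ^ 64) ^ 70 = 08 ^ 70 = 78
byte 3: (6c ^ f9) ^ 6f = 95 ^ 6f = fa
byte 4: (98 ^ e7) ^ 72 = 7f ^ 72 = 0d
byte 5: (1d ^ 28) ^ 74 = 35 ^ 74 = 41

d5 5d 78 fa 0d 41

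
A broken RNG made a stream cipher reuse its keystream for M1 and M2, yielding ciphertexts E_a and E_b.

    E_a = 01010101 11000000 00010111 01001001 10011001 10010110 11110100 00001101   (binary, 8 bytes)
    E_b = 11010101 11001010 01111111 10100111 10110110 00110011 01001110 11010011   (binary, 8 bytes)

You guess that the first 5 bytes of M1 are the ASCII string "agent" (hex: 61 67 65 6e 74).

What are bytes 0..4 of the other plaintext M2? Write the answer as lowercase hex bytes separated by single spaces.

e1 6d 0d 80 5b

First, E_a ⊕ E_b = (M1 ⊕ K) ⊕ (M2 ⊕ K) = M1 ⊕ M2, so the key drops out. Then M2 = (M1 ⊕ M2) ⊕ M1 over the first 5 bytes.
byte 0: (55 ^ d5) ^ 61 = 80 ^ 61 = e1
byte 1: (c0 ^ ca) ^ 67 = 0a ^ 67 = 6d
byte 2: (17 ^ 7f) ^ 65 = 68 ^ 65 = 0d
byte 3: (49 ^ a7) ^ 6e = ee ^ 6e = 80
byte 4: (99 ^ b6) ^ 74 = 2f ^ 74 = 5b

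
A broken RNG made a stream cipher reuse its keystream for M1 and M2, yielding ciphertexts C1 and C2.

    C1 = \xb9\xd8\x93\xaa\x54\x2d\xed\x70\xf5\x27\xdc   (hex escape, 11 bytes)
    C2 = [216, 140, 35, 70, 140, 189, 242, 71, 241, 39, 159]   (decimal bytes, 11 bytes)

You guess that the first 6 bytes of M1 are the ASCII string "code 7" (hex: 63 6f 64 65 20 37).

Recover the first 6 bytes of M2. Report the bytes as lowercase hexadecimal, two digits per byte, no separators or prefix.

First, C1 ⊕ C2 = (M1 ⊕ K) ⊕ (M2 ⊕ K) = M1 ⊕ M2, so the key drops out. Then M2 = (M1 ⊕ M2) ⊕ M1 over the first 6 bytes.
byte 0: (b9 ^ d8) ^ 63 = 61 ^ 63 = 02
byte 1: (d8 ^ 8c) ^ 6f = 54 ^ 6f = 3b
byte 2: (93 ^ 23) ^ 64 = b0 ^ 64 = d4
byte 3: (aa ^ 46) ^ 65 = ec ^ 65 = 89
byte 4: (54 ^ 8c) ^ 20 = d8 ^ 20 = f8
byte 5: (2d ^ bd) ^ 37 = 90 ^ 37 = a7

023bd489f8a7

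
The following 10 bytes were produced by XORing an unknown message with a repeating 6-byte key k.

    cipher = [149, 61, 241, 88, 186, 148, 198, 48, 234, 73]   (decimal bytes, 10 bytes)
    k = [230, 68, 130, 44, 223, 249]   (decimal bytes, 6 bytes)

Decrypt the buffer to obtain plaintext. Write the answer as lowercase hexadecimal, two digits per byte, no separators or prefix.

The 6-byte key repeats, so the effective keystream is e6 44 82 2c df f9 e6 44 82 2c.
byte 0: 10010101 ⊕ 11100110 = 01110011
byte 1: 00111101 ⊕ 01000100 = 01111001
byte 2: 11110001 ⊕ 10000010 = 01110011
byte 3: 01011000 ⊕ 00101100 = 01110100
byte 4: 10111010 ⊕ 11011111 = 01100101
byte 5: 10010100 ⊕ 11111001 = 01101101
byte 6: 11000110 ⊕ 11100110 = 00100000
byte 7: 00110000 ⊕ 01000100 = 01110100
byte 8: 11101010 ⊕ 10000010 = 01101000
byte 9: 01001001 ⊕ 00101100 = 01100101

73797374656d20746865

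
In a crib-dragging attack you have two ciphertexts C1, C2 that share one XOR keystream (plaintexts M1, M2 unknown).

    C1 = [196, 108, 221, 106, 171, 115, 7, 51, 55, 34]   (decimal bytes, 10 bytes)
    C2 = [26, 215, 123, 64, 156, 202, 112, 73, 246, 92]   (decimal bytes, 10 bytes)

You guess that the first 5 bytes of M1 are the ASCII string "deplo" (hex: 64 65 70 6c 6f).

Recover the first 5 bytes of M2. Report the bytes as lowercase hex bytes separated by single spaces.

ba de d6 46 58

First, C1 ⊕ C2 = (M1 ⊕ K) ⊕ (M2 ⊕ K) = M1 ⊕ M2, so the key drops out. Then M2 = (M1 ⊕ M2) ⊕ M1 over the first 5 bytes.
byte 0: (c4 ^ 1a) ^ 64 = de ^ 64 = ba
byte 1: (6c ^ d7) ^ 65 = bb ^ 65 = de
byte 2: (dd ^ 7b) ^ 70 = a6 ^ 70 = d6
byte 3: (6a ^ 40) ^ 6c = 2a ^ 6c = 46
byte 4: (ab ^ 9c) ^ 6f = 37 ^ 6f = 58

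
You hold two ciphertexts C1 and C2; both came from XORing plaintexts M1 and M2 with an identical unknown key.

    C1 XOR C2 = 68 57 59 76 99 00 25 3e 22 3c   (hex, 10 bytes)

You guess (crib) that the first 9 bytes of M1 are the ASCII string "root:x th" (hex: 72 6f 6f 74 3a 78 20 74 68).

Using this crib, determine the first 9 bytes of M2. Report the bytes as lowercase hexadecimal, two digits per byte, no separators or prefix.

Since C1 ⊕ C2 = M1 ⊕ M2, XORing with the guessed M1 bytes yields the corresponding M2 bytes: M2 = (C1 ⊕ C2) ⊕ M1.
68 XOR 72 = 1a
57 XOR 6f = 38
59 XOR 6f = 36
76 XOR 74 = 02
99 XOR 3a = a3
00 XOR 78 = 78
25 XOR 20 = 05
3e XOR 74 = 4a
22 XOR 68 = 4a

1a383602a378054a4a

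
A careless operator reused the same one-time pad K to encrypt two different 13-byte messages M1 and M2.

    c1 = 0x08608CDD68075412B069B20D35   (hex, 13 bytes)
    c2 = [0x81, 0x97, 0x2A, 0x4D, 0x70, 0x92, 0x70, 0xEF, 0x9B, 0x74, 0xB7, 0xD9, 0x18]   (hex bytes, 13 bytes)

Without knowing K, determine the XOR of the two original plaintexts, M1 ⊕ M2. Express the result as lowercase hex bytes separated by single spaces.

c1 ⊕ c2 = (M1 ⊕ K) ⊕ (M2 ⊕ K) = M1 ⊕ M2 — the shared key cancels under XOR.
08 ⊕ 81 = 89
60 ⊕ 97 = f7
8c ⊕ 2a = a6
dd ⊕ 4d = 90
68 ⊕ 70 = 18
07 ⊕ 92 = 95
54 ⊕ 70 = 24
12 ⊕ ef = fd
b0 ⊕ 9b = 2b
69 ⊕ 74 = 1d
b2 ⊕ b7 = 05
0d ⊕ d9 = d4
35 ⊕ 18 = 2d

89 f7 a6 90 18 95 24 fd 2b 1d 05 d4 2d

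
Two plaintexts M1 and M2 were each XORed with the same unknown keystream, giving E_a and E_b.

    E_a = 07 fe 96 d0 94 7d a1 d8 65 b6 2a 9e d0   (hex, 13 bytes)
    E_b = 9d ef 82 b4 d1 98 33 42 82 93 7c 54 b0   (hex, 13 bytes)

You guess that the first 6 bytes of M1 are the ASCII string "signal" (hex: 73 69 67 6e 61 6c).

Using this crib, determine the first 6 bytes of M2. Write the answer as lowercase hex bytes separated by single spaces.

First, E_a ⊕ E_b = (M1 ⊕ K) ⊕ (M2 ⊕ K) = M1 ⊕ M2, so the key drops out. Then M2 = (M1 ⊕ M2) ⊕ M1 over the first 6 bytes.
byte 0: (07 ⊕ 9d) ⊕ 73 = 9a ⊕ 73 = e9
byte 1: (fe ⊕ ef) ⊕ 69 = 11 ⊕ 69 = 78
byte 2: (96 ⊕ 82) ⊕ 67 = 14 ⊕ 67 = 73
byte 3: (d0 ⊕ b4) ⊕ 6e = 64 ⊕ 6e = 0a
byte 4: (94 ⊕ d1) ⊕ 61 = 45 ⊕ 61 = 24
byte 5: (7d ⊕ 98) ⊕ 6c = e5 ⊕ 6c = 89

e9 78 73 0a 24 89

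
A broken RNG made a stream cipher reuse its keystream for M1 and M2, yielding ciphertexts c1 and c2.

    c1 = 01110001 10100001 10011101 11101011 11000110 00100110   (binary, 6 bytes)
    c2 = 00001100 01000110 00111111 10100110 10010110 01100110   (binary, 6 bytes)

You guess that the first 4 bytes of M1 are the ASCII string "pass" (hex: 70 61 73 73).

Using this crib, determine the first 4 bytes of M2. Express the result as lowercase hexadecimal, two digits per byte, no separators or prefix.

0d86d13e

First, c1 ⊕ c2 = (M1 ⊕ K) ⊕ (M2 ⊕ K) = M1 ⊕ M2, so the key drops out. Then M2 = (M1 ⊕ M2) ⊕ M1 over the first 4 bytes.
byte 0: (71 ⊕ 0c) ⊕ 70 = 7d ⊕ 70 = 0d
byte 1: (a1 ⊕ 46) ⊕ 61 = e7 ⊕ 61 = 86
byte 2: (9d ⊕ 3f) ⊕ 73 = a2 ⊕ 73 = d1
byte 3: (eb ⊕ a6) ⊕ 73 = 4d ⊕ 73 = 3e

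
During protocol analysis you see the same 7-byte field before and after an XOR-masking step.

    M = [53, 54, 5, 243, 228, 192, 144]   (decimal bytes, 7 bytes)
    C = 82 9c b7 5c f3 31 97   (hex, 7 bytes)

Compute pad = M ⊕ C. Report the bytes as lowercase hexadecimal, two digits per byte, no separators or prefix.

b7aab2af17f107

Since C = M ⊕ pad, XORing both sides with M gives pad = M ⊕ C.
 53 xor 130 = 183
 54 xor 156 = 170
  5 xor 183 = 178
243 xor  92 = 175
228 xor 243 =  23
192 xor  49 = 241
144 xor 151 =   7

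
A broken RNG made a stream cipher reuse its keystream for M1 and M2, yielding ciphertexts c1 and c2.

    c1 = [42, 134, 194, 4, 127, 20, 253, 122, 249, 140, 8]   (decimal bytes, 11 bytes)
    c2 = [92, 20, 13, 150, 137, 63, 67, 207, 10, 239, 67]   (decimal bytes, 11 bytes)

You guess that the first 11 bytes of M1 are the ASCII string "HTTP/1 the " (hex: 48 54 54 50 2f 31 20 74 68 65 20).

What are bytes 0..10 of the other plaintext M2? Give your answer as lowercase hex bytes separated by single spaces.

3e c6 9b c2 d9 1a 9e c1 9b 06 6b

First, c1 ⊕ c2 = (M1 ⊕ K) ⊕ (M2 ⊕ K) = M1 ⊕ M2, so the key drops out. Then M2 = (M1 ⊕ M2) ⊕ M1 over the first 11 bytes.
byte 0: (2a ⊕ 5c) ⊕ 48 = 76 ⊕ 48 = 3e
byte 1: (86 ⊕ 14) ⊕ 54 = 92 ⊕ 54 = c6
byte 2: (c2 ⊕ 0d) ⊕ 54 = cf ⊕ 54 = 9b
byte 3: (04 ⊕ 96) ⊕ 50 = 92 ⊕ 50 = c2
byte 4: (7f ⊕ 89) ⊕ 2f = f6 ⊕ 2f = d9
byte 5: (14 ⊕ 3f) ⊕ 31 = 2b ⊕ 31 = 1a
byte 6: (fd ⊕ 43) ⊕ 20 = be ⊕ 20 = 9e
byte 7: (7a ⊕ cf) ⊕ 74 = b5 ⊕ 74 = c1
byte 8: (f9 ⊕ 0a) ⊕ 68 = f3 ⊕ 68 = 9b
byte 9: (8c ⊕ ef) ⊕ 65 = 63 ⊕ 65 = 06
byte 10: (08 ⊕ 43) ⊕ 20 = 4b ⊕ 20 = 6b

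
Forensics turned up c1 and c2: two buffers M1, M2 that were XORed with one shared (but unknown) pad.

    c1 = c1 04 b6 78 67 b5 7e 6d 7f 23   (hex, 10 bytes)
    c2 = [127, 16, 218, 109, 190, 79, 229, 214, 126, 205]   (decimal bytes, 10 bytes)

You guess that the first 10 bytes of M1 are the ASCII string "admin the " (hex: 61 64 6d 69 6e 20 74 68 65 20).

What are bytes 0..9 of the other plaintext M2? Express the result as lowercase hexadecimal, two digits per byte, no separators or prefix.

df70017cb7daefd364ce

First, c1 ⊕ c2 = (M1 ⊕ K) ⊕ (M2 ⊕ K) = M1 ⊕ M2, so the key drops out. Then M2 = (M1 ⊕ M2) ⊕ M1 over the first 10 bytes.
byte 0: (c1 ^ 7f) ^ 61 = be ^ 61 = df
byte 1: (04 ^ 10) ^ 64 = 14 ^ 64 = 70
byte 2: (b6 ^ da) ^ 6d = 6c ^ 6d = 01
byte 3: (78 ^ 6d) ^ 69 = 15 ^ 69 = 7c
byte 4: (67 ^ be) ^ 6e = d9 ^ 6e = b7
byte 5: (b5 ^ 4f) ^ 20 = fa ^ 20 = da
byte 6: (7e ^ e5) ^ 74 = 9b ^ 74 = ef
byte 7: (6d ^ d6) ^ 68 = bb ^ 68 = d3
byte 8: (7f ^ 7e) ^ 65 = 01 ^ 65 = 64
byte 9: (23 ^ cd) ^ 20 = ee ^ 20 = ce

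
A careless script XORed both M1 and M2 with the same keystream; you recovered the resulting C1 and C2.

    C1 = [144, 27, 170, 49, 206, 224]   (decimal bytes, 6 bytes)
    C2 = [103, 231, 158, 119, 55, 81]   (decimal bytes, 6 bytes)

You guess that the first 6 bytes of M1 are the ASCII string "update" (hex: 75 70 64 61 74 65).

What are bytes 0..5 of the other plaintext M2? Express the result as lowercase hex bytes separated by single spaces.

First, C1 ⊕ C2 = (M1 ⊕ K) ⊕ (M2 ⊕ K) = M1 ⊕ M2, so the key drops out. Then M2 = (M1 ⊕ M2) ⊕ M1 over the first 6 bytes.
byte 0: (90 ⊕ 67) ⊕ 75 = f7 ⊕ 75 = 82
byte 1: (1b ⊕ e7) ⊕ 70 = fc ⊕ 70 = 8c
byte 2: (aa ⊕ 9e) ⊕ 64 = 34 ⊕ 64 = 50
byte 3: (31 ⊕ 77) ⊕ 61 = 46 ⊕ 61 = 27
byte 4: (ce ⊕ 37) ⊕ 74 = f9 ⊕ 74 = 8d
byte 5: (e0 ⊕ 51) ⊕ 65 = b1 ⊕ 65 = d4

82 8c 50 27 8d d4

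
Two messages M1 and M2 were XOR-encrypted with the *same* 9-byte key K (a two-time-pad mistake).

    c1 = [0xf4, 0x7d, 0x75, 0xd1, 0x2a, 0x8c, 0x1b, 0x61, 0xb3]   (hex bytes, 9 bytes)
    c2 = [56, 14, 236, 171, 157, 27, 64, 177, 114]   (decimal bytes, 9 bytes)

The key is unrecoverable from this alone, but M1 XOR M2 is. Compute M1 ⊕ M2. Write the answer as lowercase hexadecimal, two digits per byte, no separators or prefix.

cc73997ab7975bd0c1

c1 ⊕ c2 = (M1 ⊕ K) ⊕ (M2 ⊕ K) = M1 ⊕ M2 — the shared key cancels under XOR.
f4 ^ 38 = cc
7d ^ 0e = 73
75 ^ ec = 99
d1 ^ ab = 7a
2a ^ 9d = b7
8c ^ 1b = 97
1b ^ 40 = 5b
61 ^ b1 = d0
b3 ^ 72 = c1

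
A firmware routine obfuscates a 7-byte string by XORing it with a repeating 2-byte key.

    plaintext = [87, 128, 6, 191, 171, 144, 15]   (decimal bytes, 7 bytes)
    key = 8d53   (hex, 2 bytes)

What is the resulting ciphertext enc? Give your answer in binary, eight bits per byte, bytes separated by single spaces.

11011010 11010011 10001011 11101100 00100110 11000011 10000010

The 2-byte key repeats, so the effective keystream is 8d 53 8d 53 8d 53 8d.
byte 0: 57 ⊕ 8d = da
byte 1: 80 ⊕ 53 = d3
byte 2: 06 ⊕ 8d = 8b
byte 3: bf ⊕ 53 = ec
byte 4: ab ⊕ 8d = 26
byte 5: 90 ⊕ 53 = c3
byte 6: 0f ⊕ 8d = 82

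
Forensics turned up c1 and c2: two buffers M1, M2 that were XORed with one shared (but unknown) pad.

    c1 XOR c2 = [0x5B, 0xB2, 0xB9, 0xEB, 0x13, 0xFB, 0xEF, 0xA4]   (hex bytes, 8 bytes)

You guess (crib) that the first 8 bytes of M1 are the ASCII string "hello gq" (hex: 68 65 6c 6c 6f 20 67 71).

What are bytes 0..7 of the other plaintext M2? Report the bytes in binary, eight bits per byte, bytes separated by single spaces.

Since c1 ⊕ c2 = M1 ⊕ M2, XORing with the guessed M1 bytes yields the corresponding M2 bytes: M2 = (c1 ⊕ c2) ⊕ M1.
byte 0: 5b XOR 68 = 33
byte 1: b2 XOR 65 = d7
byte 2: b9 XOR 6c = d5
byte 3: eb XOR 6c = 87
byte 4: 13 XOR 6f = 7c
byte 5: fb XOR 20 = db
byte 6: ef XOR 67 = 88
byte 7: a4 XOR 71 = d5

00110011 11010111 11010101 10000111 01111100 11011011 10001000 11010101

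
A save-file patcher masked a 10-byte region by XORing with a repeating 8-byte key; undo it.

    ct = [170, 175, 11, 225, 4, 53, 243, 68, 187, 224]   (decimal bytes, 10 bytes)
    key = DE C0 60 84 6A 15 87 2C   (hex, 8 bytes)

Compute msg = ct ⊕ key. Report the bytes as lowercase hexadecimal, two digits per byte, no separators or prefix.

The 8-byte key repeats, so the effective keystream is de c0 60 84 6a 15 87 2c de c0.
byte 0: 10101010 XOR 11011110 = 01110100
byte 1: 10101111 XOR 11000000 = 01101111
byte 2: 00001011 XOR 01100000 = 01101011
byte 3: 11100001 XOR 10000100 = 01100101
byte 4: 00000100 XOR 01101010 = 01101110
byte 5: 00110101 XOR 00010101 = 00100000
byte 6: 11110011 XOR 10000111 = 01110100
byte 7: 01000100 XOR 00101100 = 01101000
byte 8: 10111011 XOR 11011110 = 01100101
byte 9: 11100000 XOR 11000000 = 00100000

746f6b656e2074686520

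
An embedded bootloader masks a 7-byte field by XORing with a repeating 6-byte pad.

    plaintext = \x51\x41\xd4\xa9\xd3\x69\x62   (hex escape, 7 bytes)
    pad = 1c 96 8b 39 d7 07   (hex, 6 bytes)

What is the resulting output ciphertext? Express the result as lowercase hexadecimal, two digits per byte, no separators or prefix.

4dd75f90046e7e

The 6-byte key repeats, so the effective keystream is 1c 96 8b 39 d7 07 1c.
byte 0: 51 XOR 1c = 4d
byte 1: 41 XOR 96 = d7
byte 2: d4 XOR 8b = 5f
byte 3: a9 XOR 39 = 90
byte 4: d3 XOR d7 = 04
byte 5: 69 XOR 07 = 6e
byte 6: 62 XOR 1c = 7e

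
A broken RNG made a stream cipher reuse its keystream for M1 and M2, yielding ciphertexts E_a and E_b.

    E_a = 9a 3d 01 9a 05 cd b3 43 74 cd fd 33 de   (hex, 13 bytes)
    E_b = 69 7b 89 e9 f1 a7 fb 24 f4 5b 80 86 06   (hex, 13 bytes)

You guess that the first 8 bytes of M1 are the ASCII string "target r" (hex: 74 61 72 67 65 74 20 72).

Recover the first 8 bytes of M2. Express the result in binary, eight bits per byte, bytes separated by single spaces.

10000111 00100111 11111010 00010100 10010001 00011110 01101000 00010101

First, E_a ⊕ E_b = (M1 ⊕ K) ⊕ (M2 ⊕ K) = M1 ⊕ M2, so the key drops out. Then M2 = (M1 ⊕ M2) ⊕ M1 over the first 8 bytes.
byte 0: (9a ⊕ 69) ⊕ 74 = f3 ⊕ 74 = 87
byte 1: (3d ⊕ 7b) ⊕ 61 = 46 ⊕ 61 = 27
byte 2: (01 ⊕ 89) ⊕ 72 = 88 ⊕ 72 = fa
byte 3: (9a ⊕ e9) ⊕ 67 = 73 ⊕ 67 = 14
byte 4: (05 ⊕ f1) ⊕ 65 = f4 ⊕ 65 = 91
byte 5: (cd ⊕ a7) ⊕ 74 = 6a ⊕ 74 = 1e
byte 6: (b3 ⊕ fb) ⊕ 20 = 48 ⊕ 20 = 68
byte 7: (43 ⊕ 24) ⊕ 72 = 67 ⊕ 72 = 15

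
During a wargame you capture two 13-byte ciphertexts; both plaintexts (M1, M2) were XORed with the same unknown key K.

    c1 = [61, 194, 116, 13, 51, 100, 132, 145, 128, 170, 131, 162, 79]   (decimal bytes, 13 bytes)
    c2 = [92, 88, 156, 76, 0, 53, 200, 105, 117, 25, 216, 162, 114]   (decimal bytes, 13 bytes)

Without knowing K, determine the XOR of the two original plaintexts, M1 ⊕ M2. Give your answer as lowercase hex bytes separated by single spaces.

c1 ⊕ c2 = (M1 ⊕ K) ⊕ (M2 ⊕ K) = M1 ⊕ M2 — the shared key cancels under XOR.
00111101 xor 01011100 = 01100001
11000010 xor 01011000 = 10011010
01110100 xor 10011100 = 11101000
00001101 xor 01001100 = 01000001
00110011 xor 00000000 = 00110011
01100100 xor 00110101 = 01010001
10000100 xor 11001000 = 01001100
10010001 xor 01101001 = 11111000
10000000 xor 01110101 = 11110101
10101010 xor 00011001 = 10110011
10000011 xor 11011000 = 01011011
10100010 xor 10100010 = 00000000
01001111 xor 01110010 = 00111101

61 9a e8 41 33 51 4c f8 f5 b3 5b 00 3d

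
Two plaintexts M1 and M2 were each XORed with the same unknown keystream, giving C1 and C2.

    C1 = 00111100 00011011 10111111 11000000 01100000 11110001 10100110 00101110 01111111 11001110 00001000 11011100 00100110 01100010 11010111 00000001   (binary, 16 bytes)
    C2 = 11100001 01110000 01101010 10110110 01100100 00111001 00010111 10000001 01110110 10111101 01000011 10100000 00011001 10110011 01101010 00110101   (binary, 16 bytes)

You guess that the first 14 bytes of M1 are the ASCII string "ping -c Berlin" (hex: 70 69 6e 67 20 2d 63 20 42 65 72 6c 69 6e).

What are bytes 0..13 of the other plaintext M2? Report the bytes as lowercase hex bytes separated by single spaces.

First, C1 ⊕ C2 = (M1 ⊕ K) ⊕ (M2 ⊕ K) = M1 ⊕ M2, so the key drops out. Then M2 = (M1 ⊕ M2) ⊕ M1 over the first 14 bytes.
byte 0: (3c ⊕ e1) ⊕ 70 = dd ⊕ 70 = ad
byte 1: (1b ⊕ 70) ⊕ 69 = 6b ⊕ 69 = 02
byte 2: (bf ⊕ 6a) ⊕ 6e = d5 ⊕ 6e = bb
byte 3: (c0 ⊕ b6) ⊕ 67 = 76 ⊕ 67 = 11
byte 4: (60 ⊕ 64) ⊕ 20 = 04 ⊕ 20 = 24
byte 5: (f1 ⊕ 39) ⊕ 2d = c8 ⊕ 2d = e5
byte 6: (a6 ⊕ 17) ⊕ 63 = b1 ⊕ 63 = d2
byte 7: (2e ⊕ 81) ⊕ 20 = af ⊕ 20 = 8f
byte 8: (7f ⊕ 76) ⊕ 42 = 09 ⊕ 42 = 4b
byte 9: (ce ⊕ bd) ⊕ 65 = 73 ⊕ 65 = 16
byte 10: (08 ⊕ 43) ⊕ 72 = 4b ⊕ 72 = 39
byte 11: (dc ⊕ a0) ⊕ 6c = 7c ⊕ 6c = 10
byte 12: (26 ⊕ 19) ⊕ 69 = 3f ⊕ 69 = 56
byte 13: (62 ⊕ b3) ⊕ 6e = d1 ⊕ 6e = bf

ad 02 bb 11 24 e5 d2 8f 4b 16 39 10 56 bf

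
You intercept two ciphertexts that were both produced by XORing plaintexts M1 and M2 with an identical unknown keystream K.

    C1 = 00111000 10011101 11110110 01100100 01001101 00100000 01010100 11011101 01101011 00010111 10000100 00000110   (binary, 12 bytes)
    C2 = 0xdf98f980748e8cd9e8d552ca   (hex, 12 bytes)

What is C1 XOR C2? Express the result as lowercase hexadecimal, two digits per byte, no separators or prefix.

e7050fe439aed80483c2d6cc

C1 ⊕ C2 = (M1 ⊕ K) ⊕ (M2 ⊕ K) = M1 ⊕ M2 — the shared key cancels under XOR.
byte 0: 38 ⊕ df = e7
byte 1: 9d ⊕ 98 = 05
byte 2: f6 ⊕ f9 = 0f
byte 3: 64 ⊕ 80 = e4
byte 4: 4d ⊕ 74 = 39
byte 5: 20 ⊕ 8e = ae
byte 6: 54 ⊕ 8c = d8
byte 7: dd ⊕ d9 = 04
byte 8: 6b ⊕ e8 = 83
byte 9: 17 ⊕ d5 = c2
byte 10: 84 ⊕ 52 = d6
byte 11: 06 ⊕ ca = cc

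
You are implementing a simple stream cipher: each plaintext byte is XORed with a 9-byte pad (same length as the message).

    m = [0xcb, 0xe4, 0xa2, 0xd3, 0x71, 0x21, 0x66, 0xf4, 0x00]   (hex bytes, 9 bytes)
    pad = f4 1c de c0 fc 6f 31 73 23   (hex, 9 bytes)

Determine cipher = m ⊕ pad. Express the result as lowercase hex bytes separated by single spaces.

3f f8 7c 13 8d 4e 57 87 23

XOR is its own inverse, so applying the key byte-wise gives the result directly.
byte 0: cb ⊕ f4 = 3f
byte 1: e4 ⊕ 1c = f8
byte 2: a2 ⊕ de = 7c
byte 3: d3 ⊕ c0 = 13
byte 4: 71 ⊕ fc = 8d
byte 5: 21 ⊕ 6f = 4e
byte 6: 66 ⊕ 31 = 57
byte 7: f4 ⊕ 73 = 87
byte 8: 00 ⊕ 23 = 23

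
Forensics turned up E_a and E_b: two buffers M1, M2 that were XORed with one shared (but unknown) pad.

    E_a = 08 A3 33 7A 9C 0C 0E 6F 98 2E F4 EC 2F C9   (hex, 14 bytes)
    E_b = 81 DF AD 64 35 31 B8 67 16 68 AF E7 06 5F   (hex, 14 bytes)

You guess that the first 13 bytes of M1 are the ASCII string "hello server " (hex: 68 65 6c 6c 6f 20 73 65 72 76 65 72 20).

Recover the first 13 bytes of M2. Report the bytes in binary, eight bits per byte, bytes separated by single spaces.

11100001 00011001 11110010 01110010 11000110 00011101 11000101 01101101 11111100 00110000 00111110 01111001 00001001

First, E_a ⊕ E_b = (M1 ⊕ K) ⊕ (M2 ⊕ K) = M1 ⊕ M2, so the key drops out. Then M2 = (M1 ⊕ M2) ⊕ M1 over the first 13 bytes.
byte 0: (08 xor 81) xor 68 = 89 xor 68 = e1
byte 1: (a3 xor df) xor 65 = 7c xor 65 = 19
byte 2: (33 xor ad) xor 6c = 9e xor 6c = f2
byte 3: (7a xor 64) xor 6c = 1e xor 6c = 72
byte 4: (9c xor 35) xor 6f = a9 xor 6f = c6
byte 5: (0c xor 31) xor 20 = 3d xor 20 = 1d
byte 6: (0e xor b8) xor 73 = b6 xor 73 = c5
byte 7: (6f xor 67) xor 65 = 08 xor 65 = 6d
byte 8: (98 xor 16) xor 72 = 8e xor 72 = fc
byte 9: (2e xor 68) xor 76 = 46 xor 76 = 30
byte 10: (f4 xor af) xor 65 = 5b xor 65 = 3e
byte 11: (ec xor e7) xor 72 = 0b xor 72 = 79
byte 12: (2f xor 06) xor 20 = 29 xor 20 = 09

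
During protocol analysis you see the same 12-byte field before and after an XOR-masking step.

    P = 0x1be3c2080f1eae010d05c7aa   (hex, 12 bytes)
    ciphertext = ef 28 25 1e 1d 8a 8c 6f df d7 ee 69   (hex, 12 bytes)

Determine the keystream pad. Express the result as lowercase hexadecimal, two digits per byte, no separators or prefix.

f4cbe7161294226ed2d229c3

Since ciphertext = P ⊕ pad, XORing both sides with P gives pad = P ⊕ ciphertext.
1b xor ef = f4
e3 xor 28 = cb
c2 xor 25 = e7
08 xor 1e = 16
0f xor 1d = 12
1e xor 8a = 94
ae xor 8c = 22
01 xor 6f = 6e
0d xor df = d2
05 xor d7 = d2
c7 xor ee = 29
aa xor 69 = c3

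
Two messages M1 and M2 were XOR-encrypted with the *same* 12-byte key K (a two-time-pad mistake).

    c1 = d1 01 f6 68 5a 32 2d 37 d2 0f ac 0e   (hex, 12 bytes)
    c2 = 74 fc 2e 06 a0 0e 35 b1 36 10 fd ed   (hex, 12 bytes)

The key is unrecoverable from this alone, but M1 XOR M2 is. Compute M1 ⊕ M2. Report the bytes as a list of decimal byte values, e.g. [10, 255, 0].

[165, 253, 216, 110, 250, 60, 24, 134, 228, 31, 81, 227]

c1 ⊕ c2 = (M1 ⊕ K) ⊕ (M2 ⊕ K) = M1 ⊕ M2 — the shared key cancels under XOR.
11010001 ⊕ 01110100 = 10100101
00000001 ⊕ 11111100 = 11111101
11110110 ⊕ 00101110 = 11011000
01101000 ⊕ 00000110 = 01101110
01011010 ⊕ 10100000 = 11111010
00110010 ⊕ 00001110 = 00111100
00101101 ⊕ 00110101 = 00011000
00110111 ⊕ 10110001 = 10000110
11010010 ⊕ 00110110 = 11100100
00001111 ⊕ 00010000 = 00011111
10101100 ⊕ 11111101 = 01010001
00001110 ⊕ 11101101 = 11100011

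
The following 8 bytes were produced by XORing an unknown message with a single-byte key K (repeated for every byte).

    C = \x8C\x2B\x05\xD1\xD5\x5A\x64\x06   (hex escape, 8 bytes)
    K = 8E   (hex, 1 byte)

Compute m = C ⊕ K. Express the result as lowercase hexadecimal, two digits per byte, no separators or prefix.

The 1-byte key repeats, so the effective keystream is 8e 8e 8e 8e 8e 8e 8e 8e.
byte 0: 8c ⊕ 8e = 02
byte 1: 2b ⊕ 8e = a5
byte 2: 05 ⊕ 8e = 8b
byte 3: d1 ⊕ 8e = 5f
byte 4: d5 ⊕ 8e = 5b
byte 5: 5a ⊕ 8e = d4
byte 6: 64 ⊕ 8e = ea
byte 7: 06 ⊕ 8e = 88

02a58b5f5bd4ea88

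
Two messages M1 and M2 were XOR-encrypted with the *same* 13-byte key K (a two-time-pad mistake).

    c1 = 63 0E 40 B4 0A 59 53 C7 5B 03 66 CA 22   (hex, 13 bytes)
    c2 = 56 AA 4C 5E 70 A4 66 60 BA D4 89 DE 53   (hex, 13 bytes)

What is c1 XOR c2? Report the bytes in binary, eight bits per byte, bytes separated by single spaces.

00110101 10100100 00001100 11101010 01111010 11111101 00110101 10100111 11100001 11010111 11101111 00010100 01110001

c1 ⊕ c2 = (M1 ⊕ K) ⊕ (M2 ⊕ K) = M1 ⊕ M2 — the shared key cancels under XOR.
 99 ⊕  86 =  53
 14 ⊕ 170 = 164
 64 ⊕  76 =  12
180 ⊕  94 = 234
 10 ⊕ 112 = 122
 89 ⊕ 164 = 253
 83 ⊕ 102 =  53
199 ⊕  96 = 167
 91 ⊕ 186 = 225
  3 ⊕ 212 = 215
102 ⊕ 137 = 239
202 ⊕ 222 =  20
 34 ⊕  83 = 113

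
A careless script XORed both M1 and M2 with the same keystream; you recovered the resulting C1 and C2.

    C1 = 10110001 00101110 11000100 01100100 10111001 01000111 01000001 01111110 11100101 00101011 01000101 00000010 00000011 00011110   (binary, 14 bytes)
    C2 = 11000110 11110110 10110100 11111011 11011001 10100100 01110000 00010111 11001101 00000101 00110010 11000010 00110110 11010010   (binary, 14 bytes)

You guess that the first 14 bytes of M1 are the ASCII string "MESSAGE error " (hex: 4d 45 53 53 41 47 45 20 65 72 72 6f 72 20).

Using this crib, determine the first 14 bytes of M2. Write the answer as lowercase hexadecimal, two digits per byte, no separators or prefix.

First, C1 ⊕ C2 = (M1 ⊕ K) ⊕ (M2 ⊕ K) = M1 ⊕ M2, so the key drops out. Then M2 = (M1 ⊕ M2) ⊕ M1 over the first 14 bytes.
byte 0: (b1 XOR c6) XOR 4d = 77 XOR 4d = 3a
byte 1: (2e XOR f6) XOR 45 = d8 XOR 45 = 9d
byte 2: (c4 XOR b4) XOR 53 = 70 XOR 53 = 23
byte 3: (64 XOR fb) XOR 53 = 9f XOR 53 = cc
byte 4: (b9 XOR d9) XOR 41 = 60 XOR 41 = 21
byte 5: (47 XOR a4) XOR 47 = e3 XOR 47 = a4
byte 6: (41 XOR 70) XOR 45 = 31 XOR 45 = 74
byte 7: (7e XOR 17) XOR 20 = 69 XOR 20 = 49
byte 8: (e5 XOR cd) XOR 65 = 28 XOR 65 = 4d
byte 9: (2b XOR 05) XOR 72 = 2e XOR 72 = 5c
byte 10: (45 XOR 32) XOR 72 = 77 XOR 72 = 05
byte 11: (02 XOR c2) XOR 6f = c0 XOR 6f = af
byte 12: (03 XOR 36) XOR 72 = 35 XOR 72 = 47
byte 13: (1e XOR d2) XOR 20 = cc XOR 20 = ec

3a9d23cc21a474494d5c05af47ec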